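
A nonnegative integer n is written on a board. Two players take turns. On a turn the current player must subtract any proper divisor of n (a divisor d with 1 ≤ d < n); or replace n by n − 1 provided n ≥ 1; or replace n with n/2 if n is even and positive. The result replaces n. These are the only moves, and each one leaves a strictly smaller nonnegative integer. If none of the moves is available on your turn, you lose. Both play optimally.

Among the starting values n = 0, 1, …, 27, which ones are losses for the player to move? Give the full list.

Classify positions by backward induction: terminal positions (no move available) are L. From any other position, the mover wins iff some move reaches an L.
n=0: no move → L
n=1: →0(L), so W
n=2: →1(W) only, which is W, so L
n=3: →2(L), so W
n=4: →2(L), so W
n=5: →4(W) only, which is W, so L
n=6: →5(L), so W
n=7: →6(W) only, which is W, so L
n=8: →7(L), so W
n=9: →6(W), 8(W) — all W, so L
n=10: →5(L), so W
n=11: →10(W) only, which is W, so L
n=12: →9(L), so W
n=13: →12(W) only, which is W, so L
n=14: →7(L), so W
n=15: →10(W), 12(W), 14(W) — all W, so L
n=16: →15(L), so W
n=17: →16(W) only, which is W, so L
n=18: →9(L), so W
n=19: →18(W) only, which is W, so L
n=20: →15(L), so W
n=21: →14(W), 18(W), 20(W) — all W, so L
n=22: →11(L), so W
n=23: →22(W) only, which is W, so L
n=24: →21(L), so W
n=25: →20(W), 24(W) — all W, so L
n=26: →13(L), so W
n=27: →18(W), 24(W), 26(W) — all W, so L
The losing starting values of n are exactly the entries labelled L in this table (14 of them).

0, 2, 5, 7, 9, 11, 13, 15, 17, 19, 21, 23, 25, 27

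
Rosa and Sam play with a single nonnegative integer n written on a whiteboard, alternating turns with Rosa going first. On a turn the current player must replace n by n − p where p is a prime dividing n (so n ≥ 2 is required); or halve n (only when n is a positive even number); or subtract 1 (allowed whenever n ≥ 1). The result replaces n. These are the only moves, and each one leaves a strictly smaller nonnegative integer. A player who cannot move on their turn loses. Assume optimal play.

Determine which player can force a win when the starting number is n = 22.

Use the standard recursion: the mover loses at a terminal position; elsewhere, the mover wins exactly when some move hands the opponent an L position.
n=0: no move → L
n=1: reaches L-position 0 → W
n=2: reaches L-position 0 → W
n=3: reaches L-position 0 → W
n=4: only reaches 2(W), 3(W), all W → L
n=5: reaches L-position 0 → W
n=6: reaches L-position 4 → W
n=7: reaches L-position 0 → W
n=8: reaches L-position 4 → W
n=9: only reaches 6(W), 8(W), all W → L
n=10: reaches L-position 9 → W
n=11: reaches L-position 0 → W
n=12: reaches L-position 9 → W
n=13: reaches L-position 0 → W
n=14: only reaches 7(W), 12(W), 13(W), all W → L
n=15: reaches L-position 14 → W
n=16: reaches L-position 14 → W
n=17: reaches L-position 0 → W
n=18: reaches L-position 9 → W
n=19: reaches L-position 0 → W
n=20: only reaches 10(W), 15(W), 18(W), 19(W), all W → L
n=21: reaches L-position 14 → W
n=22: reaches L-position 20 → W
The starting position 22 is W: Rosa should move to 20, handing over an L position.

Rosa wins.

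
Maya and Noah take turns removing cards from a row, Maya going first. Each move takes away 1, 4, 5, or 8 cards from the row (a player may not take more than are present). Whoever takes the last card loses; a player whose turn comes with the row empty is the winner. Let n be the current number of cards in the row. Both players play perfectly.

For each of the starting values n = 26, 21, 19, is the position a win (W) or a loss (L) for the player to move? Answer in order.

26: W, 21: L, 19: L

Label each position W (a win for the player to move) or L (a loss). A position with no legal move is W; any other position is W exactly when some move reaches an L, and L when every move reaches a W.
n=0: no move; the opponent has just taken the last card and therefore loses → W
n=1: only reaches 0(W), which is W → L
n=2: reaches L-position 1 → W
n=3: only reaches 2(W), which is W → L
n=4: reaches L-position 3 → W
n=5: reaches L-position 1 → W
n=6: reaches L-position 1 → W
n=7: reaches L-position 3 → W
n=8: reaches L-position 3 → W
n=9: reaches L-position 1 → W
n=10: only reaches 9(W), 6(W), 5(W), 2(W), all W → L
n=11: reaches L-position 10 → W
n=12: only reaches 11(W), 8(W), 7(W), 4(W), all W → L
n=13: reaches L-position 12 → W
n=14: reaches L-position 10 → W
n=15: reaches L-position 10 → W
n=16: reaches L-position 12 → W
n=17: reaches L-position 12 → W
n=18: reaches L-position 10 → W
n=19: only reaches 18(W), 15(W), 14(W), 11(W), all W → L
n=20: reaches L-position 19 → W
n=21: only reaches 20(W), 17(W), 16(W), 13(W), all W → L
n=22: reaches L-position 21 → W
n=23: reaches L-position 19 → W
n=24: reaches L-position 19 → W
n=25: reaches L-position 21 → W
n=26: reaches L-position 21 → W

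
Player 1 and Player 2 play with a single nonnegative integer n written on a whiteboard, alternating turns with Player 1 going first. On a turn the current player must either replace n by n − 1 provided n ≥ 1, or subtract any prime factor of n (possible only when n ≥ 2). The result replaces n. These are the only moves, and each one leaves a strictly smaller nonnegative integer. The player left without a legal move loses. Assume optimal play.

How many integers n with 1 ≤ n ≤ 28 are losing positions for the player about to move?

Compute win/loss labels from the base case upward. A position with no move is L. Any other position is W if it can reach an L in one move, else L.
n=0: no move → L
n=1: W (go to 0, an L position)
n=2: W (go to 0, an L position)
n=3: W (go to 0, an L position)
n=4: L (options 2(W), 3(W) are all W)
n=5: W (go to 0, an L position)
n=6: W (go to 4, an L position)
n=7: W (go to 0, an L position)
n=8: L (options 6(W), 7(W) are all W)
n=9: W (go to 8, an L position)
n=10: W (go to 8, an L position)
n=11: W (go to 0, an L position)
n=12: L (options 9(W), 10(W), 11(W) are all W)
n=13: W (go to 0, an L position)
n=14: W (go to 12, an L position)
n=15: W (go to 12, an L position)
n=16: L (options 14(W), 15(W) are all W)
n=17: W (go to 0, an L position)
n=18: W (go to 16, an L position)
n=19: W (go to 0, an L position)
n=20: L (options 15(W), 18(W), 19(W) are all W)
n=21: W (go to 20, an L position)
n=22: W (go to 20, an L position)
n=23: W (go to 0, an L position)
n=24: L (options 21(W), 22(W), 23(W) are all W)
n=25: W (go to 20, an L position)
n=26: W (go to 24, an L position)
n=27: W (go to 24, an L position)
n=28: L (options 21(W), 26(W), 27(W) are all W)
L entries with 1 ≤ n ≤ 28 (n=0 is outside the asked range and is not counted): n = 4, 8, 12, 16, 20, 24, 28; that makes 7.

7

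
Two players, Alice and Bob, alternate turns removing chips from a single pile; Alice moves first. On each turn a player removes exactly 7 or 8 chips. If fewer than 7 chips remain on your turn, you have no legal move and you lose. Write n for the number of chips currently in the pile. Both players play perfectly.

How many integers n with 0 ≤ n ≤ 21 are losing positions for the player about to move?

Classify positions by backward induction: terminal positions (no move available) are L. From any other position, the mover wins iff some move reaches an L.
n=0: no move → L
n=1: no move → L
n=2: no move → L
n=3: no move → L
n=4: no move → L
n=5: no move → L
n=6: no move → L
n=7: can move to 0, which is L ⇒ W
n=8: can move to 1, which is L ⇒ W
n=9: can move to 2, which is L ⇒ W
n=10: can move to 3, which is L ⇒ W
n=11: can move to 4, which is L ⇒ W
n=12: can move to 5, which is L ⇒ W
n=13: can move to 6, which is L ⇒ W
n=14: can move to 6, which is L ⇒ W
n=15: moves to 8(W), 7(W); every one is W ⇒ L
n=16: moves to 9(W), 8(W); every one is W ⇒ L
n=17: moves to 10(W), 9(W); every one is W ⇒ L
n=18: moves to 11(W), 10(W); every one is W ⇒ L
n=19: moves to 12(W), 11(W); every one is W ⇒ L
n=20: moves to 13(W), 12(W); every one is W ⇒ L
n=21: moves to 14(W), 13(W); every one is W ⇒ L
L entries with 0 ≤ n ≤ 21: n = 0, 1, 2, 3, 4, 5, 6, 15, 16, 17, 18, 19, 20, 21; that makes 14.

14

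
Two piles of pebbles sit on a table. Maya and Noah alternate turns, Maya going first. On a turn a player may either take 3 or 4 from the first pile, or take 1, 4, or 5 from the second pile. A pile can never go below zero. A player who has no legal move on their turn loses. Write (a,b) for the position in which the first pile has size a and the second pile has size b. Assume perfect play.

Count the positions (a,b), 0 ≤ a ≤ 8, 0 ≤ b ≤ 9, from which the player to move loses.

26

Work bottom-up. With no move the player to move loses. Otherwise the position is W if at least one move leads to an L position for the opponent, and L if every move leads to a W.
Every move lowers a or b (never raises either), so fill the grid row by row in increasing a, and left to right within a row: each cell's successors are then already labelled.
      b=0  b=1  b=2  b=3  b=4  b=5  b=6  b=7  b=8  b=9
a=0:    L    W    L    W    W    W    W    W    L    W
a=1:    L    W    L    W    W    W    W    W    L    W
a=2:    L    W    L    W    W    W    W    W    L    W
a=3:    W    L    W    L    W    W    W    W    W    L
a=4:    W    L    W    L    W    W    W    W    W    L
a=5:    W    L    W    L    W    W    W    W    W    L
a=6:    W    W    W    W    L    W    L    W    W    W
a=7:    L    W    L    W    W    W    W    W    L    W
a=8:    L    W    L    W    W    W    W    W    L    W
Cells with no legal move (terminal, hence L): (0,0), (1,0), (2,0).
The remaining L cells, each justified by listing all of its moves:
(0,2): only reaches (0,1)(W), which is W → L
(0,8): only reaches (0,7)(W), (0,4)(W), (0,3)(W), all W → L
(1,2): only reaches (1,1)(W), which is W → L
(1,8): only reaches (1,7)(W), (1,4)(W), (1,3)(W), all W → L
(2,2): only reaches (2,1)(W), which is W → L
(2,8): only reaches (2,7)(W), (2,4)(W), (2,3)(W), all W → L
(3,1): only reaches (0,1)(W), (3,0)(W), all W → L
(3,3): only reaches (0,3)(W), (3,2)(W), all W → L
(3,9): only reaches (0,9)(W), (3,8)(W), (3,5)(W), (3,4)(W), all W → L
(4,1): only reaches (1,1)(W), (0,1)(W), (4,0)(W), all W → L
(4,3): only reaches (1,3)(W), (0,3)(W), (4,2)(W), all W → L
(4,9): only reaches (1,9)(W), (0,9)(W), (4,8)(W), (4,5)(W), (4,4)(W), all W → L
(5,1): only reaches (2,1)(W), (1,1)(W), (5,0)(W), all W → L
(5,3): only reaches (2,3)(W), (1,3)(W), (5,2)(W), all W → L
(5,9): only reaches (2,9)(W), (1,9)(W), (5,8)(W), (5,5)(W), (5,4)(W), all W → L
(6,4): only reaches (3,4)(W), (2,4)(W), (6,3)(W), (6,0)(W), all W → L
(6,6): only reaches (3,6)(W), (2,6)(W), (6,5)(W), (6,2)(W), (6,1)(W), all W → L
(7,0): only reaches (4,0)(W), (3,0)(W), all W → L
(7,2): only reaches (4,2)(W), (3,2)(W), (7,1)(W), all W → L
(7,8): only reaches (4,8)(W), (3,8)(W), (7,7)(W), (7,4)(W), (7,3)(W), all W → L
(8,0): only reaches (5,0)(W), (4,0)(W), all W → L
(8,2): only reaches (5,2)(W), (4,2)(W), (8,1)(W), all W → L
(8,8): only reaches (5,8)(W), (4,8)(W), (8,7)(W), (8,4)(W), (8,3)(W), all W → L
Every other cell has at least one move into one of the L cells above, so it is W.
L cells per row: a=0: 3, a=1: 3, a=2: 3, a=3: 3, a=4: 3, a=5: 3, a=6: 2, a=7: 3, a=8: 3; total 26.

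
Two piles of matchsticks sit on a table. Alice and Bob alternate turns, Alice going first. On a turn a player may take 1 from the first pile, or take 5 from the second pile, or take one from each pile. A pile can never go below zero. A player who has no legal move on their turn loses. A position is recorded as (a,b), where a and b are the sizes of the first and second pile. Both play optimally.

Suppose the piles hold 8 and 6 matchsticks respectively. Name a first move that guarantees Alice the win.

Move to (7,6).

Use the standard recursion: the mover loses at a terminal position; elsewhere, the mover wins exactly when some move hands the opponent an L position.
No move ever increases a pile, so every position that can arise here has a ≤ 8 and b ≤ 6; it is enough to label the cells with 0 ≤ a ≤ 8 and 0 ≤ b ≤ 6.
Every move lowers a or b (never raises either), so fill the grid row by row in increasing a, and left to right within a row: each cell's successors are then already labelled.
      b=0  b=1  b=2  b=3  b=4  b=5  b=6
a=0:    L    L    L    L    L    W    W
a=1:    W    W    W    W    W    W    L
a=2:    L    L    L    L    L    W    W
a=3:    W    W    W    W    W    W    L
a=4:    L    L    L    L    L    W    W
a=5:    W    W    W    W    W    W    L
a=6:    L    L    L    L    L    W    W
a=7:    W    W    W    W    W    W    L
a=8:    L    L    L    L    L    W    W
Cells with no legal move (terminal, hence L): (0,0), (0,1), (0,2), (0,3), (0,4).
The remaining L cells, each justified by listing all of its moves:
(1,6): →(0,6)(W), (1,1)(W), (0,5)(W) — all W, so L
(2,0): →(1,0)(W) only, which is W, so L
(2,1): →(1,1)(W), (1,0)(W) — all W, so L
(2,2): →(1,2)(W), (1,1)(W) — all W, so L
(2,3): →(1,3)(W), (1,2)(W) — all W, so L
(2,4): →(1,4)(W), (1,3)(W) — all W, so L
(3,6): →(2,6)(W), (3,1)(W), (2,5)(W) — all W, so L
(4,0): →(3,0)(W) only, which is W, so L
(4,1): →(3,1)(W), (3,0)(W) — all W, so L
(4,2): →(3,2)(W), (3,1)(W) — all W, so L
(4,3): →(3,3)(W), (3,2)(W) — all W, so L
(4,4): →(3,4)(W), (3,3)(W) — all W, so L
(5,6): →(4,6)(W), (5,1)(W), (4,5)(W) — all W, so L
(6,0): →(5,0)(W) only, which is W, so L
(6,1): →(5,1)(W), (5,0)(W) — all W, so L
(6,2): →(5,2)(W), (5,1)(W) — all W, so L
(6,3): →(5,3)(W), (5,2)(W) — all W, so L
(6,4): →(5,4)(W), (5,3)(W) — all W, so L
(7,6): →(6,6)(W), (7,1)(W), (6,5)(W) — all W, so L
(8,0): →(7,0)(W) only, which is W, so L
(8,1): →(7,1)(W), (7,0)(W) — all W, so L
(8,2): →(7,2)(W), (7,1)(W) — all W, so L
(8,3): →(7,3)(W), (7,2)(W) — all W, so L
(8,4): →(7,4)(W), (7,3)(W) — all W, so L
Every other cell has at least one move into one of the L cells above, so it is W.
From (8,6), the L positions reachable in one move are: (7,6), (8,1). Any move reaching one of these is winning.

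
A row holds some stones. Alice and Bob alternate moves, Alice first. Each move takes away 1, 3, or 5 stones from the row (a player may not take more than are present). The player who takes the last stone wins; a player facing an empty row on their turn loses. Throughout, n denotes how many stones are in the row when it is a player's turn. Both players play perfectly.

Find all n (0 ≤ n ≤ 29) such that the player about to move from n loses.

0, 2, 4, 6, 8, 10, 12, 14, 16, 18, 20, 22, 24, 26, 28

Compute win/loss labels from the base case upward. A position with no move is L. Any other position is W if it can reach an L in one move, else L.
n=0: no move → L
n=1: W (go to 0, an L position)
n=2: L (sole option 1(W) is W)
n=3: W (go to 2, an L position)
n=4: L (options 3(W), 1(W) are all W)
n=5: W (go to 4, an L position)
n=6: L (options 5(W), 3(W), 1(W) are all W)
n=7: W (go to 6, an L position)
n=8: L (options 7(W), 5(W), 3(W) are all W)
n=9: W (go to 8, an L position)
n=10: L (options 9(W), 7(W), 5(W) are all W)
n=11: W (go to 10, an L position)
n=12: L (options 11(W), 9(W), 7(W) are all W)
n=13: W (go to 12, an L position)
n=14: L (options 13(W), 11(W), 9(W) are all W)
n=15: W (go to 14, an L position)
n=16: L (options 15(W), 13(W), 11(W) are all W)
n=17: W (go to 16, an L position)
n=18: L (options 17(W), 15(W), 13(W) are all W)
n=19: W (go to 18, an L position)
n=20: L (options 19(W), 17(W), 15(W) are all W)
n=21: W (go to 20, an L position)
n=22: L (options 21(W), 19(W), 17(W) are all W)
n=23: W (go to 22, an L position)
n=24: L (options 23(W), 21(W), 19(W) are all W)
n=25: W (go to 24, an L position)
n=26: L (options 25(W), 23(W), 21(W) are all W)
n=27: W (go to 26, an L position)
n=28: L (options 27(W), 25(W), 23(W) are all W)
n=29: W (go to 28, an L position)
Reading off the rows marked L gives the requested list; there are 15 such values of n.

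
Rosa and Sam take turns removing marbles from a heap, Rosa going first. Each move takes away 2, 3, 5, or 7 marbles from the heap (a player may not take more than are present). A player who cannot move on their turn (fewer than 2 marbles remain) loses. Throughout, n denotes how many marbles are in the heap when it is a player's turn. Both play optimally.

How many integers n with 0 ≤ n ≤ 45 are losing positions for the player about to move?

Compute win/loss labels from the base case upward. A position with no move is L. Any other position is W if it can reach an L in one move, else L.
n=0: no move → L
n=1: no move → L
n=2: W (go to 0, an L position)
n=3: W (go to 1, an L position)
n=4: W (go to 1, an L position)
n=5: W (go to 0, an L position)
n=6: W (go to 1, an L position)
n=7: W (go to 0, an L position)
n=8: W (go to 1, an L position)
n=9: L (options 7(W), 6(W), 4(W), 2(W) are all W)
n=10: L (options 8(W), 7(W), 5(W), 3(W) are all W)
n=11: W (go to 9, an L position)
n=12: W (go to 10, an L position)
n=13: W (go to 10, an L position)
n=14: W (go to 9, an L position)
n=15: W (go to 10, an L position)
n=16: W (go to 9, an L position)
n=17: W (go to 10, an L position)
n=18: L (options 16(W), 15(W), 13(W), 11(W) are all W)
n=19: L (options 17(W), 16(W), 14(W), 12(W) are all W)
n=20: W (go to 18, an L position)
n=21: W (go to 19, an L position)
n=22: W (go to 19, an L position)
n=23: W (go to 18, an L position)
n=24: W (go to 19, an L position)
n=25: W (go to 18, an L position)
n=26: W (go to 19, an L position)
n=27: L (options 25(W), 24(W), 22(W), 20(W) are all W)
n=28: L (options 26(W), 25(W), 23(W), 21(W) are all W)
n=29: W (go to 27, an L position)
n=30: W (go to 28, an L position)
n=31: W (go to 28, an L position)
n=32: W (go to 27, an L position)
n=33: W (go to 28, an L position)
n=34: W (go to 27, an L position)
n=35: W (go to 28, an L position)
n=36: L (options 34(W), 33(W), 31(W), 29(W) are all W)
n=37: L (options 35(W), 34(W), 32(W), 30(W) are all W)
n=38: W (go to 36, an L position)
n=39: W (go to 37, an L position)
n=40: W (go to 37, an L position)
n=41: W (go to 36, an L position)
n=42: W (go to 37, an L position)
n=43: W (go to 36, an L position)
n=44: W (go to 37, an L position)
n=45: L (options 43(W), 42(W), 40(W), 38(W) are all W)
L entries with 0 ≤ n ≤ 45: n = 0, 1, 9, 10, 18, 19, 27, 28, 36, 37, 45; that makes 11.

11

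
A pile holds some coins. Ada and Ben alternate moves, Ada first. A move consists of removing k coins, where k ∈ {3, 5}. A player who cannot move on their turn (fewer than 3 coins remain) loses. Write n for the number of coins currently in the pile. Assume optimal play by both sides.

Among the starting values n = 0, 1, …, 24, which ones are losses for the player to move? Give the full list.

Build the W/L table. Terminal = L. A non-terminal position is W if it has a move to some L; otherwise it is L.
n=0: no move → L
n=1: no move → L
n=2: no move → L
n=3: →0(L), so W
n=4: →1(L), so W
n=5: →2(L), so W
n=6: →1(L), so W
n=7: →2(L), so W
n=8: →5(W), 3(W) — all W, so L
n=9: →6(W), 4(W) — all W, so L
n=10: →7(W), 5(W) — all W, so L
n=11: →8(L), so W
n=12: →9(L), so W
n=13: →10(L), so W
n=14: →9(L), so W
n=15: →10(L), so W
n=16: →13(W), 11(W) — all W, so L
n=17: →14(W), 12(W) — all W, so L
n=18: →15(W), 13(W) — all W, so L
n=19: →16(L), so W
n=20: →17(L), so W
n=21: →18(L), so W
n=22: →17(L), so W
n=23: →18(L), so W
n=24: →21(W), 19(W) — all W, so L
Reading off the rows marked L gives the requested list; there are 10 such values of n.

0, 1, 2, 8, 9, 10, 16, 17, 18, 24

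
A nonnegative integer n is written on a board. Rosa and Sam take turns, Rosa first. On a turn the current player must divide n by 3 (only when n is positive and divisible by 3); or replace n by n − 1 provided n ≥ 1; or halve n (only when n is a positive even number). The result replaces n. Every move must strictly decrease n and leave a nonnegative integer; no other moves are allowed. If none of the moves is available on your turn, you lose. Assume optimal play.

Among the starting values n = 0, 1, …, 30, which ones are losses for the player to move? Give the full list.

0, 2, 5, 7, 9, 11, 13, 16, 19, 23, 25, 28, 30

Compute win/loss labels from the base case upward. A position with no move is L. Any other position is W if it can reach an L in one move, else L.
n=0: no move → L
n=1: can move to 0, which is L ⇒ W
n=2: the only move is to 1(W), a W ⇒ L
n=3: can move to 2, which is L ⇒ W
n=4: can move to 2, which is L ⇒ W
n=5: the only move is to 4(W), a W ⇒ L
n=6: can move to 2, which is L ⇒ W
n=7: the only move is to 6(W), a W ⇒ L
n=8: can move to 7, which is L ⇒ W
n=9: moves to 3(W), 8(W); every one is W ⇒ L
n=10: can move to 5, which is L ⇒ W
n=11: the only move is to 10(W), a W ⇒ L
n=12: can move to 11, which is L ⇒ W
n=13: the only move is to 12(W), a W ⇒ L
n=14: can move to 7, which is L ⇒ W
n=15: can move to 5, which is L ⇒ W
n=16: moves to 8(W), 15(W); every one is W ⇒ L
n=17: can move to 16, which is L ⇒ W
n=18: can move to 9, which is L ⇒ W
n=19: the only move is to 18(W), a W ⇒ L
n=20: can move to 19, which is L ⇒ W
n=21: can move to 7, which is L ⇒ W
n=22: can move to 11, which is L ⇒ W
n=23: the only move is to 22(W), a W ⇒ L
n=24: can move to 23, which is L ⇒ W
n=25: the only move is to 24(W), a W ⇒ L
n=26: can move to 13, which is L ⇒ W
n=27: can move to 9, which is L ⇒ W
n=28: moves to 14(W), 27(W); every one is W ⇒ L
n=29: can move to 28, which is L ⇒ W
n=30: moves to 10(W), 15(W), 29(W); every one is W ⇒ L
Reading off the rows marked L gives the requested list; there are 13 such values of n.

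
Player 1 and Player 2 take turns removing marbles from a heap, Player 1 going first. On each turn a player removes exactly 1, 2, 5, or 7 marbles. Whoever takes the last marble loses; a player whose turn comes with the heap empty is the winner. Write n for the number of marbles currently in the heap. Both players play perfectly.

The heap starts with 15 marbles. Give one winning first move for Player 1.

Remove 2, leaving 13.

Classify positions by backward induction: terminal positions (no move available) are W. From any other position, the mover wins iff some move reaches an L.
n=0: no move; the opponent has just taken the last marble and therefore loses → W
n=1: →0(W) only, which is W, so L
n=2: →1(L), so W
n=3: →1(L), so W
n=4: →3(W), 2(W) — all W, so L
n=5: →4(L), so W
n=6: →4(L), so W
n=7: →6(W), 5(W), 2(W), 0(W) — all W, so L
n=8: →7(L), so W
n=9: →7(L), so W
n=10: →9(W), 8(W), 5(W), 3(W) — all W, so L
n=11: →10(L), so W
n=12: →10(L), so W
n=13: →12(W), 11(W), 8(W), 6(W) — all W, so L
n=14: →13(L), so W
n=15: →13(L), so W
From 15, the L positions reachable in one move are: 13, 10. Any move reaching one of these is winning.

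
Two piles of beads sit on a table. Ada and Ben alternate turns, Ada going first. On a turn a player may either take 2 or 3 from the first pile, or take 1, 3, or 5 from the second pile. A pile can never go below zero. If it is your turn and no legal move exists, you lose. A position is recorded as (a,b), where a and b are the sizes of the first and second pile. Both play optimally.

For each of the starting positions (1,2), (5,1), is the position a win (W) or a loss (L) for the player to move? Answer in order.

Work bottom-up. With no move the player to move loses. Otherwise the position is W if at least one move leads to an L position for the opponent, and L if every move leads to a W.
No move ever increases a pile, so every position that can arise here has a ≤ 5 and b ≤ 2; it is enough to label the cells with 0 ≤ a ≤ 5 and 0 ≤ b ≤ 2.
Every move lowers a or b (never raises either), so fill the grid row by row in increasing a, and left to right within a row: each cell's successors are then already labelled.
      b=0  b=1  b=2
a=0:    L    W    L
a=1:    L    W    L
a=2:    W    L    W
a=3:    W    L    W
a=4:    W    W    W
a=5:    L    W    L
Cells with no legal move (terminal, hence L): (0,0), (1,0).
The remaining L cells, each justified by listing all of its moves:
(0,2): only reaches (0,1)(W), which is W → L
(1,2): only reaches (1,1)(W), which is W → L
(2,1): only reaches (0,1)(W), (2,0)(W), all W → L
(3,1): only reaches (1,1)(W), (0,1)(W), (3,0)(W), all W → L
(5,0): only reaches (3,0)(W), (2,0)(W), all W → L
(5,2): only reaches (3,2)(W), (2,2)(W), (5,1)(W), all W → L
Every other cell has at least one move into one of the L cells above, so it is W.
(1,2): one of the L cells justified above, so L
(5,1): the move to (3,1) reaches an L cell, so W

(1,2): L, (5,1): W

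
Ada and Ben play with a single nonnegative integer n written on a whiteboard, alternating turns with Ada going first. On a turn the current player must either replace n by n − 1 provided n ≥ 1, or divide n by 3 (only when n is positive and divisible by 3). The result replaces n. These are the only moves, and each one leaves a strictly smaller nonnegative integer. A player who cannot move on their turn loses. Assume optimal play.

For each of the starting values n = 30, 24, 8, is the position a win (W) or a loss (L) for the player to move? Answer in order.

Label each position W (a win for the player to move) or L (a loss). A position with no legal move is L; any other position is W exactly when some move reaches an L, and L when every move reaches a W.
n=0: no move → L
n=1: →0(L), so W
n=2: →1(W) only, which is W, so L
n=3: →2(L), so W
n=4: →3(W) only, which is W, so L
n=5: →4(L), so W
n=6: →2(L), so W
n=7: →6(W) only, which is W, so L
n=8: →7(L), so W
n=9: →3(W), 8(W) — all W, so L
n=10: →9(L), so W
n=11: →10(W) only, which is W, so L
n=12: →4(L), so W
n=13: →12(W) only, which is W, so L
n=14: →13(L), so W
n=15: →5(W), 14(W) — all W, so L
n=16: →15(L), so W
n=17: →16(W) only, which is W, so L
n=18: →17(L), so W
n=19: →18(W) only, which is W, so L
n=20: →19(L), so W
n=21: →7(L), so W
n=22: →21(W) only, which is W, so L
n=23: →22(L), so W
n=24: →8(W), 23(W) — all W, so L
n=25: →24(L), so W
n=26: →25(W) only, which is W, so L
n=27: →9(L), so W
n=28: →27(W) only, which is W, so L
n=29: →28(L), so W
n=30: →10(W), 29(W) — all W, so L

30: L, 24: L, 8: W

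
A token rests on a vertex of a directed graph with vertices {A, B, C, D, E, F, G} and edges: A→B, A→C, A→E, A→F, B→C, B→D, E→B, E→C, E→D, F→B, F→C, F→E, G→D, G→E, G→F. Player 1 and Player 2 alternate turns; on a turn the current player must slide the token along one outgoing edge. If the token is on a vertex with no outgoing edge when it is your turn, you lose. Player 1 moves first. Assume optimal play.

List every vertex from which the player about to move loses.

Build the W/L table. Terminal = L. A non-terminal position is W if it has a move to some L; otherwise it is L.
Every edge goes from a vertex to one that appears earlier in the order D, C, B, E, F, G, A, so processing vertices in that order labels each vertex after all of its successors.
D: no outgoing edge → L
C: no outgoing edge → L
B: W (go to C, an L position)
E: W (go to C, an L position)
F: W (go to C, an L position)
G: W (go to D, an L position)
A: W (go to C, an L position)
The losing starting vertices are exactly the entries labelled L in this table (2 of them).

C, D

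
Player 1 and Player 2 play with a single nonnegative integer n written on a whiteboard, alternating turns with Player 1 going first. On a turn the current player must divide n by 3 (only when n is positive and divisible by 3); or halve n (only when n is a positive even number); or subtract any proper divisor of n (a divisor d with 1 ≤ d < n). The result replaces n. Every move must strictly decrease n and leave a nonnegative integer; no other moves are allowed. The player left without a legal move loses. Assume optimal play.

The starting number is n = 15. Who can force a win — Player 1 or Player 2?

Player 2 wins.

Use the standard recursion: the mover loses at a terminal position; elsewhere, the mover wins exactly when some move hands the opponent an L position.
n=0: no move → L
n=1: no move → L
n=2: →1(L), so W
n=3: →1(L), so W
n=4: →2(W), 3(W) — all W, so L
n=5: →4(L), so W
n=6: →4(L), so W
n=7: →6(W) only, which is W, so L
n=8: →4(L), so W
n=9: →3(W), 6(W), 8(W) — all W, so L
n=10: →9(L), so W
n=11: →10(W) only, which is W, so L
n=12: →4(L), so W
n=13: →12(W) only, which is W, so L
n=14: →7(L), so W
n=15: →5(W), 10(W), 12(W), 14(W) — all W, so L
Every move from 15 reaches a W position, so the mover loses.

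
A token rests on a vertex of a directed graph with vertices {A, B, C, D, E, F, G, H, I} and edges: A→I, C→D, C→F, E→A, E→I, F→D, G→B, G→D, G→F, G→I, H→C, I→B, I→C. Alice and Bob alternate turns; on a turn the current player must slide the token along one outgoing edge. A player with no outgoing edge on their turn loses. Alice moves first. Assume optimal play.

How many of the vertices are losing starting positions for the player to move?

4

Use the standard recursion: the mover loses at a terminal position; elsewhere, the mover wins exactly when some move hands the opponent an L position.
Every edge goes from a vertex to one that appears earlier in the order D, B, F, C, I, A, H, G, E, so processing vertices in that order labels each vertex after all of its successors.
D: no outgoing edge → L
B: no outgoing edge → L
F: reaches L-position D → W
C: reaches L-position D → W
I: reaches L-position B → W
A: only reaches I(W), which is W → L
H: only reaches C(W), which is W → L
G: reaches L-position B → W
E: reaches L-position A → W
The L vertices are A, B, D, H; that is 4 in all.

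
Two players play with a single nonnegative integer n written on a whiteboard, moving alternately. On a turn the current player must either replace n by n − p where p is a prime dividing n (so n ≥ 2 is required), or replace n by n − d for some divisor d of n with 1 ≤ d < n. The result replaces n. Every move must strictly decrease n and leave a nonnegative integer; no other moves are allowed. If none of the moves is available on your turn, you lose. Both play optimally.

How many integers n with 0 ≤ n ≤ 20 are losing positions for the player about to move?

6

Compute win/loss labels from the base case upward. A position with no move is L. Any other position is W if it can reach an L in one move, else L.
n=0: no move → L
n=1: no move → L
n=2: can move to 0, which is L ⇒ W
n=3: can move to 0, which is L ⇒ W
n=4: moves to 2(W), 3(W); every one is W ⇒ L
n=5: can move to 0, which is L ⇒ W
n=6: can move to 4, which is L ⇒ W
n=7: can move to 0, which is L ⇒ W
n=8: can move to 4, which is L ⇒ W
n=9: moves to 6(W), 8(W); every one is W ⇒ L
n=10: can move to 9, which is L ⇒ W
n=11: can move to 0, which is L ⇒ W
n=12: can move to 9, which is L ⇒ W
n=13: can move to 0, which is L ⇒ W
n=14: moves to 7(W), 12(W), 13(W); every one is W ⇒ L
n=15: can move to 14, which is L ⇒ W
n=16: can move to 14, which is L ⇒ W
n=17: can move to 0, which is L ⇒ W
n=18: can move to 9, which is L ⇒ W
n=19: can move to 0, which is L ⇒ W
n=20: moves to 10(W), 15(W), 16(W), 18(W), 19(W); every one is W ⇒ L
L entries with 0 ≤ n ≤ 20: n = 0, 1, 4, 9, 14, 20; that makes 6.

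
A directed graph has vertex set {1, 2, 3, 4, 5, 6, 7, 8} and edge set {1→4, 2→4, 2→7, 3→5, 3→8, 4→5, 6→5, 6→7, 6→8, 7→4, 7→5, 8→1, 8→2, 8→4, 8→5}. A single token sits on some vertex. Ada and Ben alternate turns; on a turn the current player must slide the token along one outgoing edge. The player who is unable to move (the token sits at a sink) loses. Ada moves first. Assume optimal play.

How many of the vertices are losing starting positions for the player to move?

3

Positions with no move are L. A position that does have a move is losing for the player to move precisely when every available move leads to a winning position for the opponent. Fill in the labels:
Every edge goes from a vertex to one that appears earlier in the order 5, 4, 7, 2, 1, 8, 6, 3, so processing vertices in that order labels each vertex after all of its successors.
5: no outgoing edge → L
4: can move to 5, which is L ⇒ W
7: can move to 5, which is L ⇒ W
2: moves to 7(W), 4(W); every one is W ⇒ L
1: the only move is to 4(W), a W ⇒ L
8: can move to 1, which is L ⇒ W
6: can move to 5, which is L ⇒ W
3: can move to 5, which is L ⇒ W
The L vertices are 1, 2, 5; that is 3 in all.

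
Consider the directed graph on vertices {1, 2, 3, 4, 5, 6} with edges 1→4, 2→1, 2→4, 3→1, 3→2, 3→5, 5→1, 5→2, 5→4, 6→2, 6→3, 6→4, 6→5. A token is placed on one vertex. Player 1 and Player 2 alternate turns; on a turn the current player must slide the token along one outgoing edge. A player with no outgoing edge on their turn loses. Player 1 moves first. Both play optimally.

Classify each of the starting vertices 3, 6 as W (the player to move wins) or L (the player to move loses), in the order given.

3: L, 6: W

Classify positions by backward induction: terminal positions (no move available) are L. From any other position, the mover wins iff some move reaches an L.
Every edge goes from a vertex to one that appears earlier in the order 4, 1, 2, 5, 3, 6, so processing vertices in that order labels each vertex after all of its successors.
4: no outgoing edge → L
1: reaches L-position 4 → W
2: reaches L-position 4 → W
5: reaches L-position 4 → W
3: only reaches 5(W), 2(W), 1(W), all W → L
6: reaches L-position 3 → W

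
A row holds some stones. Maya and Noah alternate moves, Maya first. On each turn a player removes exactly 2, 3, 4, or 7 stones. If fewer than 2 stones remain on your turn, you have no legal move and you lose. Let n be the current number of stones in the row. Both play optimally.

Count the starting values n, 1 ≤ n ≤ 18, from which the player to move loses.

5

Compute win/loss labels from the base case upward. A position with no move is L. Any other position is W if it can reach an L in one move, else L.
n=0: no move → L
n=1: no move → L
n=2: →0(L), so W
n=3: →1(L), so W
n=4: →1(L), so W
n=5: →1(L), so W
n=6: →4(W), 3(W), 2(W) — all W, so L
n=7: →0(L), so W
n=8: →6(L), so W
n=9: →6(L), so W
n=10: →6(L), so W
n=11: →9(W), 8(W), 7(W), 4(W) — all W, so L
n=12: →10(W), 9(W), 8(W), 5(W) — all W, so L
n=13: →11(L), so W
n=14: →12(L), so W
n=15: →12(L), so W
n=16: →12(L), so W
n=17: →15(W), 14(W), 13(W), 10(W) — all W, so L
n=18: →11(L), so W
L entries with 1 ≤ n ≤ 18 (n=0 is outside the asked range and is not counted): n = 1, 6, 11, 12, 17; that makes 5.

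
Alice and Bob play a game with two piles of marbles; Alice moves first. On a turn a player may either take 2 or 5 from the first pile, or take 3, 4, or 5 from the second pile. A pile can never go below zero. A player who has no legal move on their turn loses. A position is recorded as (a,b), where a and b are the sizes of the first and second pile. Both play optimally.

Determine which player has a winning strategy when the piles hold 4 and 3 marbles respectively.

Alice wins.

Build the W/L table. Terminal = L. A non-terminal position is W if it has a move to some L; otherwise it is L.
No move ever increases a pile, so every position that can arise here has a ≤ 4 and b ≤ 3; it is enough to label the cells with 0 ≤ a ≤ 4 and 0 ≤ b ≤ 3.
Every move lowers a or b (never raises either), so fill the grid row by row in increasing a, and left to right within a row: each cell's successors are then already labelled.
      b=0  b=1  b=2  b=3
a=0:    L    L    L    W
a=1:    L    L    L    W
a=2:    W    W    W    L
a=3:    W    W    W    L
a=4:    L    L    L    W
Cells with no legal move (terminal, hence L): (0,0), (0,1), (0,2), (1,0), (1,1), (1,2).
The remaining L cells, each justified by listing all of its moves:
(2,3): only reaches (0,3)(W), (2,0)(W), all W → L
(3,3): only reaches (1,3)(W), (3,0)(W), all W → L
(4,0): only reaches (2,0)(W), which is W → L
(4,1): only reaches (2,1)(W), which is W → L
(4,2): only reaches (2,2)(W), which is W → L
Every other cell has at least one move into one of the L cells above, so it is W.
The starting position (4,3) is W: Alice should move to (2,3), handing over an L position.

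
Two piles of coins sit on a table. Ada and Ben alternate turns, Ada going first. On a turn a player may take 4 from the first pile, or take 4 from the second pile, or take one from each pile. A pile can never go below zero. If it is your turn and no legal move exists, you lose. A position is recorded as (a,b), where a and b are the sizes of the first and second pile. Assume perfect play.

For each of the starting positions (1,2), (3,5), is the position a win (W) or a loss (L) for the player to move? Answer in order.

Use the standard recursion: the mover loses at a terminal position; elsewhere, the mover wins exactly when some move hands the opponent an L position.
No move ever increases a pile, so every position that can arise here has a ≤ 3 and b ≤ 5; it is enough to label the cells with 0 ≤ a ≤ 3 and 0 ≤ b ≤ 5.
Every move lowers a or b (never raises either), so fill the grid row by row in increasing a, and left to right within a row: each cell's successors are then already labelled.
      b=0  b=1  b=2  b=3  b=4  b=5
a=0:    L    L    L    L    W    W
a=1:    L    W    W    W    W    L
a=2:    L    W    L    L    W    L
a=3:    L    W    L    W    W    L
Cells with no legal move (terminal, hence L): (0,0), (0,1), (0,2), (0,3), (1,0), (2,0), (3,0).
The remaining L cells, each justified by listing all of its moves:
(1,5): →(1,1)(W), (0,4)(W) — all W, so L
(2,2): →(1,1)(W) only, which is W, so L
(2,3): →(1,2)(W) only, which is W, so L
(2,5): →(2,1)(W), (1,4)(W) — all W, so L
(3,2): →(2,1)(W) only, which is W, so L
(3,5): →(3,1)(W), (2,4)(W) — all W, so L
Every other cell has at least one move into one of the L cells above, so it is W.
(1,2): the move to (0,1) reaches an L cell, so W
(3,5): one of the L cells justified above, so L

(1,2): W, (3,5): L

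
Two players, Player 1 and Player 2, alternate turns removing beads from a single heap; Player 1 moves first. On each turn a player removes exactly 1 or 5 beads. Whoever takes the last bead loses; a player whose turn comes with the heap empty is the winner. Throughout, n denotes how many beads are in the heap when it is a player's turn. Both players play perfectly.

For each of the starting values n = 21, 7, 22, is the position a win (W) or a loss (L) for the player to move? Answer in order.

Work bottom-up. With no move the player to move wins. Otherwise the position is W if at least one move leads to an L position for the opponent, and L if every move leads to a W.
n=0: no move; the opponent has just taken the last bead and therefore loses → W
n=1: →0(W) only, which is W, so L
n=2: →1(L), so W
n=3: →2(W) only, which is W, so L
n=4: →3(L), so W
n=5: →4(W), 0(W) — all W, so L
n=6: →5(L), so W
n=7: →6(W), 2(W) — all W, so L
n=8: →7(L), so W
n=9: →8(W), 4(W) — all W, so L
n=10: →9(L), so W
n=11: →10(W), 6(W) — all W, so L
n=12: →11(L), so W
n=13: →12(W), 8(W) — all W, so L
n=14: →13(L), so W
n=15: →14(W), 10(W) — all W, so L
n=16: →15(L), so W
n=17: →16(W), 12(W) — all W, so L
n=18: →17(L), so W
n=19: →18(W), 14(W) — all W, so L
n=20: →19(L), so W
n=21: →20(W), 16(W) — all W, so L
n=22: →21(L), so W

21: L, 7: L, 22: W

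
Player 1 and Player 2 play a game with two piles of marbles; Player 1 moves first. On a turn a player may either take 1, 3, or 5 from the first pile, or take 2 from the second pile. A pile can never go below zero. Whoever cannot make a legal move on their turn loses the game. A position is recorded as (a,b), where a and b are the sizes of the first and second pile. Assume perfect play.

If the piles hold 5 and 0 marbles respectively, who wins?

Player 1 wins.

Work bottom-up. With no move the player to move loses. Otherwise the position is W if at least one move leads to an L position for the opponent, and L if every move leads to a W.
No move ever increases a pile, so every position that can arise here has a ≤ 5 and b ≤ 0; it is enough to label the cells with 0 ≤ a ≤ 5 and 0 ≤ b ≤ 0.
Every move lowers a or b (never raises either), so fill the grid row by row in increasing a, and left to right within a row: each cell's successors are then already labelled.
      b=0
a=0:    L
a=1:    W
a=2:    L
a=3:    W
a=4:    L
a=5:    W
Cells with no legal move (terminal, hence L): (0,0).
The remaining L cells, each justified by listing all of its moves:
(2,0): the only move is to (1,0)(W), a W ⇒ L
(4,0): moves to (3,0)(W), (1,0)(W); every one is W ⇒ L
Every other cell has at least one move into one of the L cells above, so it is W.
The starting position (5,0) is W: Player 1 should move to (4,0), handing over an L position.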